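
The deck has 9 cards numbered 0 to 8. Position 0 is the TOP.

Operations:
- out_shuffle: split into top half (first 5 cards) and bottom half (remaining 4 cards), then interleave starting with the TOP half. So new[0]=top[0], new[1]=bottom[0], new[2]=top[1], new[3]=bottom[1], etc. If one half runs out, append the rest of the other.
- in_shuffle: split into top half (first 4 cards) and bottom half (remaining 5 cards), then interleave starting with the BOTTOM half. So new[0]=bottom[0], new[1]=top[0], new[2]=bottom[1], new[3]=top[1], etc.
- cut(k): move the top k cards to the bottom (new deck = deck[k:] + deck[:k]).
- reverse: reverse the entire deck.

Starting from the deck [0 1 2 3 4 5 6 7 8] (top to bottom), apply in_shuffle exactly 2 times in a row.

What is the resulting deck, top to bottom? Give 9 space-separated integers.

After op 1 (in_shuffle): [4 0 5 1 6 2 7 3 8]
After op 2 (in_shuffle): [6 4 2 0 7 5 3 1 8]

Answer: 6 4 2 0 7 5 3 1 8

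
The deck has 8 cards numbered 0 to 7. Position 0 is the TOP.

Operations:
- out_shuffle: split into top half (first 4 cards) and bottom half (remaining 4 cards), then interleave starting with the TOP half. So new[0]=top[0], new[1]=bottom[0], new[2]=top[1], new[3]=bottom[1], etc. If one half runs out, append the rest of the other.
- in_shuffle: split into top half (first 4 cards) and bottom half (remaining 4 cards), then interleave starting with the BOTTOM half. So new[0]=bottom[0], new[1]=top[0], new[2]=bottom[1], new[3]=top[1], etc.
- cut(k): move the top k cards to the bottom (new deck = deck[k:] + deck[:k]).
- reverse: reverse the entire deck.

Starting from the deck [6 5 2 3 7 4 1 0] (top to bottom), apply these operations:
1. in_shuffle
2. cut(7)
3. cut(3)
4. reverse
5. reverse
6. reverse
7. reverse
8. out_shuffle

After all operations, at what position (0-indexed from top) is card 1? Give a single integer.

After op 1 (in_shuffle): [7 6 4 5 1 2 0 3]
After op 2 (cut(7)): [3 7 6 4 5 1 2 0]
After op 3 (cut(3)): [4 5 1 2 0 3 7 6]
After op 4 (reverse): [6 7 3 0 2 1 5 4]
After op 5 (reverse): [4 5 1 2 0 3 7 6]
After op 6 (reverse): [6 7 3 0 2 1 5 4]
After op 7 (reverse): [4 5 1 2 0 3 7 6]
After op 8 (out_shuffle): [4 0 5 3 1 7 2 6]
Card 1 is at position 4.

Answer: 4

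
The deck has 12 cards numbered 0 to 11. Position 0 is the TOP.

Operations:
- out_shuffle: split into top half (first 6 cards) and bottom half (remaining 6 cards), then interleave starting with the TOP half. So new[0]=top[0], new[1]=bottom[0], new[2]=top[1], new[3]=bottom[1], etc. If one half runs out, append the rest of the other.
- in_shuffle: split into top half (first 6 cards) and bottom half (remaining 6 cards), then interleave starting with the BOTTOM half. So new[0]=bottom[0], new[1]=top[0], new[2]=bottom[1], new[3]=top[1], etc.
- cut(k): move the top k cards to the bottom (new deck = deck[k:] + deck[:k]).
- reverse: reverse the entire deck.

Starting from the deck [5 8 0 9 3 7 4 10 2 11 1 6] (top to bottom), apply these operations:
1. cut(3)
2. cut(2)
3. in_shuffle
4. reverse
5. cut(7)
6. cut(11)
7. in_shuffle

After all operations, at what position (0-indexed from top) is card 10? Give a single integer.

After op 1 (cut(3)): [9 3 7 4 10 2 11 1 6 5 8 0]
After op 2 (cut(2)): [7 4 10 2 11 1 6 5 8 0 9 3]
After op 3 (in_shuffle): [6 7 5 4 8 10 0 2 9 11 3 1]
After op 4 (reverse): [1 3 11 9 2 0 10 8 4 5 7 6]
After op 5 (cut(7)): [8 4 5 7 6 1 3 11 9 2 0 10]
After op 6 (cut(11)): [10 8 4 5 7 6 1 3 11 9 2 0]
After op 7 (in_shuffle): [1 10 3 8 11 4 9 5 2 7 0 6]
Card 10 is at position 1.

Answer: 1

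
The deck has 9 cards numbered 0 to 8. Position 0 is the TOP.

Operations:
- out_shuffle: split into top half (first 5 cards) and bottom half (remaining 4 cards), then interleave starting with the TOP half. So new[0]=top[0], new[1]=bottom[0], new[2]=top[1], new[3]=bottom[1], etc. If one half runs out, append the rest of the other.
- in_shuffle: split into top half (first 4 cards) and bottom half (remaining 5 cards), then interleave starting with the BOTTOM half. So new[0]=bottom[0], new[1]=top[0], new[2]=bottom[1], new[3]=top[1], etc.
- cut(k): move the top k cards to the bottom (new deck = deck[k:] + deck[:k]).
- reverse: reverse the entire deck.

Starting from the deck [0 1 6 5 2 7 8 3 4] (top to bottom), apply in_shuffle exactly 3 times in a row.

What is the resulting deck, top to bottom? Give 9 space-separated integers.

After op 1 (in_shuffle): [2 0 7 1 8 6 3 5 4]
After op 2 (in_shuffle): [8 2 6 0 3 7 5 1 4]
After op 3 (in_shuffle): [3 8 7 2 5 6 1 0 4]

Answer: 3 8 7 2 5 6 1 0 4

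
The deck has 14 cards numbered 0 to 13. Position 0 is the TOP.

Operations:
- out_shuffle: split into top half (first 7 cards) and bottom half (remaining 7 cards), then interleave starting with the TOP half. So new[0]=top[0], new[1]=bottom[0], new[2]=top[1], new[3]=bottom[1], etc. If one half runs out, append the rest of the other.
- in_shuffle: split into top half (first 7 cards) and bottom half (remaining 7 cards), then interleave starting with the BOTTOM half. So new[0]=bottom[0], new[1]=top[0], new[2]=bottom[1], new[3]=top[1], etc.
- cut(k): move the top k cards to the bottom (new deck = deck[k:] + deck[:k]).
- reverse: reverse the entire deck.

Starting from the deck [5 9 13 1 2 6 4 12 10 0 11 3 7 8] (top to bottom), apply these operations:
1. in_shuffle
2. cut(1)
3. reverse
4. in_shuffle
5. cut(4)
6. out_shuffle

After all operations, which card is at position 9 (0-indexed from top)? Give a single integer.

Answer: 12

Derivation:
After op 1 (in_shuffle): [12 5 10 9 0 13 11 1 3 2 7 6 8 4]
After op 2 (cut(1)): [5 10 9 0 13 11 1 3 2 7 6 8 4 12]
After op 3 (reverse): [12 4 8 6 7 2 3 1 11 13 0 9 10 5]
After op 4 (in_shuffle): [1 12 11 4 13 8 0 6 9 7 10 2 5 3]
After op 5 (cut(4)): [13 8 0 6 9 7 10 2 5 3 1 12 11 4]
After op 6 (out_shuffle): [13 2 8 5 0 3 6 1 9 12 7 11 10 4]
Position 9: card 12.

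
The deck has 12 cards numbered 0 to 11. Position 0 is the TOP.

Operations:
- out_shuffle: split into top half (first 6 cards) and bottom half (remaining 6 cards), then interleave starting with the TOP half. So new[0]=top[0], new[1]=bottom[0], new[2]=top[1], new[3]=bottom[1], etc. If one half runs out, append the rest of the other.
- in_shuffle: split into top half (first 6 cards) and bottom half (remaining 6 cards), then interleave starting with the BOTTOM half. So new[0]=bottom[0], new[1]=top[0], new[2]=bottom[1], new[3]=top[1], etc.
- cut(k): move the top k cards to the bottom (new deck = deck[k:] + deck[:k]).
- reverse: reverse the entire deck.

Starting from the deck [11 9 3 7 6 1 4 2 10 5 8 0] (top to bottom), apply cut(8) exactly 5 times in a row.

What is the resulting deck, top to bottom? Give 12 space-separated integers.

Answer: 6 1 4 2 10 5 8 0 11 9 3 7

Derivation:
After op 1 (cut(8)): [10 5 8 0 11 9 3 7 6 1 4 2]
After op 2 (cut(8)): [6 1 4 2 10 5 8 0 11 9 3 7]
After op 3 (cut(8)): [11 9 3 7 6 1 4 2 10 5 8 0]
After op 4 (cut(8)): [10 5 8 0 11 9 3 7 6 1 4 2]
After op 5 (cut(8)): [6 1 4 2 10 5 8 0 11 9 3 7]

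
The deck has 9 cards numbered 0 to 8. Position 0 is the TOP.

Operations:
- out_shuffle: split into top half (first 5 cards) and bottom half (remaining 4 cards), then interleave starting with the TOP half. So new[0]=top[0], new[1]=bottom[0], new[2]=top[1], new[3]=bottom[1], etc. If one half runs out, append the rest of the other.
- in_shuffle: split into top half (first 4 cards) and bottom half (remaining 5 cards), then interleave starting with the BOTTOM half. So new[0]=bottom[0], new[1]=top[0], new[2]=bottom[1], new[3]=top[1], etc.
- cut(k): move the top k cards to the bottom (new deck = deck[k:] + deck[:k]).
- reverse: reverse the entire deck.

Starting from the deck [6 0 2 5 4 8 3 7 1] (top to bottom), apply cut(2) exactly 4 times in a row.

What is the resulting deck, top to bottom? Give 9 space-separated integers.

Answer: 1 6 0 2 5 4 8 3 7

Derivation:
After op 1 (cut(2)): [2 5 4 8 3 7 1 6 0]
After op 2 (cut(2)): [4 8 3 7 1 6 0 2 5]
After op 3 (cut(2)): [3 7 1 6 0 2 5 4 8]
After op 4 (cut(2)): [1 6 0 2 5 4 8 3 7]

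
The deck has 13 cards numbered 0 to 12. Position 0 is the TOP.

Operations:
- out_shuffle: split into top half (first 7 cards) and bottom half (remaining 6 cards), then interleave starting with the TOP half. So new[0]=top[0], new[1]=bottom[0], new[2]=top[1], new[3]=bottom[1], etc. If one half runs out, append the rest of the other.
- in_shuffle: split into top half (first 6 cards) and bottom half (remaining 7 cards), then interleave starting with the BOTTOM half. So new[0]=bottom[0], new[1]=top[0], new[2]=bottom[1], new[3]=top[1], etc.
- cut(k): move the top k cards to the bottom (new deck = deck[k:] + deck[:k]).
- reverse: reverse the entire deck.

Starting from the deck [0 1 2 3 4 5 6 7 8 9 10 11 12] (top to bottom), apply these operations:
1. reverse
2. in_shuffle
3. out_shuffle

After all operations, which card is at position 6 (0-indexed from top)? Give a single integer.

After op 1 (reverse): [12 11 10 9 8 7 6 5 4 3 2 1 0]
After op 2 (in_shuffle): [6 12 5 11 4 10 3 9 2 8 1 7 0]
After op 3 (out_shuffle): [6 9 12 2 5 8 11 1 4 7 10 0 3]
Position 6: card 11.

Answer: 11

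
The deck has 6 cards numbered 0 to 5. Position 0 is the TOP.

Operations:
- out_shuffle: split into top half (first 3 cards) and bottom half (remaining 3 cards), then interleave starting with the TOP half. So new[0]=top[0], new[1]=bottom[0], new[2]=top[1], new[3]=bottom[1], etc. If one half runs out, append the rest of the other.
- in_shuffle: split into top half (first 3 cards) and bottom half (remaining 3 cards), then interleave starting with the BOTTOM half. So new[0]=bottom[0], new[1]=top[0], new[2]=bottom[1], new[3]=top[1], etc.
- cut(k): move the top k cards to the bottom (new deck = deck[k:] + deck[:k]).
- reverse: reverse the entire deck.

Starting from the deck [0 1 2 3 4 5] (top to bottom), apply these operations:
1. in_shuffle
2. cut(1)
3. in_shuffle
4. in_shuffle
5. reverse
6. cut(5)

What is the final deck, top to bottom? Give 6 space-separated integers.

Answer: 4 2 1 0 3 5

Derivation:
After op 1 (in_shuffle): [3 0 4 1 5 2]
After op 2 (cut(1)): [0 4 1 5 2 3]
After op 3 (in_shuffle): [5 0 2 4 3 1]
After op 4 (in_shuffle): [4 5 3 0 1 2]
After op 5 (reverse): [2 1 0 3 5 4]
After op 6 (cut(5)): [4 2 1 0 3 5]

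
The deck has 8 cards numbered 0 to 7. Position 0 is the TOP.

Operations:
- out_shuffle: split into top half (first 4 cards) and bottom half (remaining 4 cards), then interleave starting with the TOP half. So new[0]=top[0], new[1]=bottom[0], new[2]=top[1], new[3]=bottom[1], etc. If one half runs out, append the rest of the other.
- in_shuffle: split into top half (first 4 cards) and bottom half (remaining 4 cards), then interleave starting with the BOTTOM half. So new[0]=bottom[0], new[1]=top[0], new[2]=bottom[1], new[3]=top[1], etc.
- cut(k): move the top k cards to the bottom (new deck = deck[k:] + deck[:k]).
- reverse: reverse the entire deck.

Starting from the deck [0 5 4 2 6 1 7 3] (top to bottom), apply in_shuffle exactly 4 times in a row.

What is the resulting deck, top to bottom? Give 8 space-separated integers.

After op 1 (in_shuffle): [6 0 1 5 7 4 3 2]
After op 2 (in_shuffle): [7 6 4 0 3 1 2 5]
After op 3 (in_shuffle): [3 7 1 6 2 4 5 0]
After op 4 (in_shuffle): [2 3 4 7 5 1 0 6]

Answer: 2 3 4 7 5 1 0 6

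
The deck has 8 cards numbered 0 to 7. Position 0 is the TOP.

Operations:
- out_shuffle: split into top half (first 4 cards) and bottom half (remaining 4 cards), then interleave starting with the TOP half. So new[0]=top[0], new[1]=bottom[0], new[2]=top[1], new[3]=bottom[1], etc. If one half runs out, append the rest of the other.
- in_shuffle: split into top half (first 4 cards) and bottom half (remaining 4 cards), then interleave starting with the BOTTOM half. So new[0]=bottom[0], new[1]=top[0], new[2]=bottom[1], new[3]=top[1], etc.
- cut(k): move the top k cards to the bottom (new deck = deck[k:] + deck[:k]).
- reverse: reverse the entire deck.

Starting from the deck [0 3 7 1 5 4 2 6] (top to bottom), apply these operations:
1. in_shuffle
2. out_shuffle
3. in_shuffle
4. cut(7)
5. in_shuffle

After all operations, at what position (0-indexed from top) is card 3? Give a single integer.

After op 1 (in_shuffle): [5 0 4 3 2 7 6 1]
After op 2 (out_shuffle): [5 2 0 7 4 6 3 1]
After op 3 (in_shuffle): [4 5 6 2 3 0 1 7]
After op 4 (cut(7)): [7 4 5 6 2 3 0 1]
After op 5 (in_shuffle): [2 7 3 4 0 5 1 6]
Card 3 is at position 2.

Answer: 2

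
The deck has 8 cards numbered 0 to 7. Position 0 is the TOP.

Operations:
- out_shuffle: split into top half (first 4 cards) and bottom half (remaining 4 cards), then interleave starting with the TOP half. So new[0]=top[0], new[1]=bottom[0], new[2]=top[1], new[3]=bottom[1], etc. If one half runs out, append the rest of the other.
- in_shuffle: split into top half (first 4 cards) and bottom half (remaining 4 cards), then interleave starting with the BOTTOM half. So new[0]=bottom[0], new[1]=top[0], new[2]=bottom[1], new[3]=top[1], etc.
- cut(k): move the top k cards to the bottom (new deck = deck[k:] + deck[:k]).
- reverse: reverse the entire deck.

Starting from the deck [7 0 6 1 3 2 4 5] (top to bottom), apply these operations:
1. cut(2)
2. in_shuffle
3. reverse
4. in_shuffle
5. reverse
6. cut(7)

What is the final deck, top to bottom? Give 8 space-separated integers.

After op 1 (cut(2)): [6 1 3 2 4 5 7 0]
After op 2 (in_shuffle): [4 6 5 1 7 3 0 2]
After op 3 (reverse): [2 0 3 7 1 5 6 4]
After op 4 (in_shuffle): [1 2 5 0 6 3 4 7]
After op 5 (reverse): [7 4 3 6 0 5 2 1]
After op 6 (cut(7)): [1 7 4 3 6 0 5 2]

Answer: 1 7 4 3 6 0 5 2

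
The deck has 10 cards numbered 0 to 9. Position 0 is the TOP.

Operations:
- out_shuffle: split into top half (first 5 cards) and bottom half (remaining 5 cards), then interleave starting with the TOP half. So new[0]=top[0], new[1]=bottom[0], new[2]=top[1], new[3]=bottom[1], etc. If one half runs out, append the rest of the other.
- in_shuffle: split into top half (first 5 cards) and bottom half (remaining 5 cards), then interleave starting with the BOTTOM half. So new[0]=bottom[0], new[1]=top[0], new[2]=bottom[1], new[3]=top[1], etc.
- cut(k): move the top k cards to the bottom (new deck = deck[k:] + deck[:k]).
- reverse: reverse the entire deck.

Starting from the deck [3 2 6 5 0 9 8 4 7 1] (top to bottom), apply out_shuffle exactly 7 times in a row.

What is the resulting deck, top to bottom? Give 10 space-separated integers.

Answer: 3 9 2 8 6 4 5 7 0 1

Derivation:
After op 1 (out_shuffle): [3 9 2 8 6 4 5 7 0 1]
After op 2 (out_shuffle): [3 4 9 5 2 7 8 0 6 1]
After op 3 (out_shuffle): [3 7 4 8 9 0 5 6 2 1]
After op 4 (out_shuffle): [3 0 7 5 4 6 8 2 9 1]
After op 5 (out_shuffle): [3 6 0 8 7 2 5 9 4 1]
After op 6 (out_shuffle): [3 2 6 5 0 9 8 4 7 1]
After op 7 (out_shuffle): [3 9 2 8 6 4 5 7 0 1]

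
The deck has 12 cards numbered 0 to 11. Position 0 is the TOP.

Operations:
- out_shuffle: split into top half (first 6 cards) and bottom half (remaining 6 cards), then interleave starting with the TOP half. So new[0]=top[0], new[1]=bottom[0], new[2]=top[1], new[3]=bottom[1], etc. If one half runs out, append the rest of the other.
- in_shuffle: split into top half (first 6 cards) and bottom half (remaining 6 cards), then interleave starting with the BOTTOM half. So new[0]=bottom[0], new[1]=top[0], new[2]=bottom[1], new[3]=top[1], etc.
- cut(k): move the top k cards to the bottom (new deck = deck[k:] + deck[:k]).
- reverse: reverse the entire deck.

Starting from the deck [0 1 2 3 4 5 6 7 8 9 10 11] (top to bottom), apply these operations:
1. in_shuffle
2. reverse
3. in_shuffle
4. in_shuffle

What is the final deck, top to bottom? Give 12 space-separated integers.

After op 1 (in_shuffle): [6 0 7 1 8 2 9 3 10 4 11 5]
After op 2 (reverse): [5 11 4 10 3 9 2 8 1 7 0 6]
After op 3 (in_shuffle): [2 5 8 11 1 4 7 10 0 3 6 9]
After op 4 (in_shuffle): [7 2 10 5 0 8 3 11 6 1 9 4]

Answer: 7 2 10 5 0 8 3 11 6 1 9 4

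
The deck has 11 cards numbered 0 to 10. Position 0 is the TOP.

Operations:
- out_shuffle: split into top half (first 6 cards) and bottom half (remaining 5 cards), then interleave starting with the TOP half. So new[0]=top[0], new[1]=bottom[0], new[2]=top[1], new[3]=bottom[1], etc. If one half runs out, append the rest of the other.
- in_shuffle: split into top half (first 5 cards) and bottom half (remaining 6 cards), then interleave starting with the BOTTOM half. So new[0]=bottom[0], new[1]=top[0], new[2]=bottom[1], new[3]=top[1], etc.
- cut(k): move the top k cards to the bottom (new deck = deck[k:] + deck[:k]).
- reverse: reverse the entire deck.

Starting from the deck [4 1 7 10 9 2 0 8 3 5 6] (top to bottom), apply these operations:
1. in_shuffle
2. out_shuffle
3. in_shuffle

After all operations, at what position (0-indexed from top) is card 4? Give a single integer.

After op 1 (in_shuffle): [2 4 0 1 8 7 3 10 5 9 6]
After op 2 (out_shuffle): [2 3 4 10 0 5 1 9 8 6 7]
After op 3 (in_shuffle): [5 2 1 3 9 4 8 10 6 0 7]
Card 4 is at position 5.

Answer: 5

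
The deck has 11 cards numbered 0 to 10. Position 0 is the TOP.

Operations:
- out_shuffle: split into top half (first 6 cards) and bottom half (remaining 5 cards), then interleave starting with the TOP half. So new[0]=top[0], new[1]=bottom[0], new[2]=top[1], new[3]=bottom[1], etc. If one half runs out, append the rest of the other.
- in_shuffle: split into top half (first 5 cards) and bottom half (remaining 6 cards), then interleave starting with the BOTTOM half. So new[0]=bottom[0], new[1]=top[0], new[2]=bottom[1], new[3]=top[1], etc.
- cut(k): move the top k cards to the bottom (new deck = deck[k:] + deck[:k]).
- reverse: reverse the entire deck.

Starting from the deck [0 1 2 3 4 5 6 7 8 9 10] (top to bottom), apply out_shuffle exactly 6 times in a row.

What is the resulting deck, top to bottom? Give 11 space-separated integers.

Answer: 0 5 10 4 9 3 8 2 7 1 6

Derivation:
After op 1 (out_shuffle): [0 6 1 7 2 8 3 9 4 10 5]
After op 2 (out_shuffle): [0 3 6 9 1 4 7 10 2 5 8]
After op 3 (out_shuffle): [0 7 3 10 6 2 9 5 1 8 4]
After op 4 (out_shuffle): [0 9 7 5 3 1 10 8 6 4 2]
After op 5 (out_shuffle): [0 10 9 8 7 6 5 4 3 2 1]
After op 6 (out_shuffle): [0 5 10 4 9 3 8 2 7 1 6]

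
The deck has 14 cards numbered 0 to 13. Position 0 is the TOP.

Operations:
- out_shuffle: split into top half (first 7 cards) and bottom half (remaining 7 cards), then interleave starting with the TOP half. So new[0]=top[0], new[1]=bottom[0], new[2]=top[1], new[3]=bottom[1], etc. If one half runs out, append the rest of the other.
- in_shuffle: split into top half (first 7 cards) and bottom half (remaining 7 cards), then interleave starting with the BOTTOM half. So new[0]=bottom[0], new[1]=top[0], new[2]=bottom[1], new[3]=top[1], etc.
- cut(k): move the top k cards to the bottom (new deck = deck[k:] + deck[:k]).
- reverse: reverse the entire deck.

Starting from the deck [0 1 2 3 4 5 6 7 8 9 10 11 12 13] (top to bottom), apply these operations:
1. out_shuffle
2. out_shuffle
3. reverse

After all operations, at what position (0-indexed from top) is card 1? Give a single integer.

After op 1 (out_shuffle): [0 7 1 8 2 9 3 10 4 11 5 12 6 13]
After op 2 (out_shuffle): [0 10 7 4 1 11 8 5 2 12 9 6 3 13]
After op 3 (reverse): [13 3 6 9 12 2 5 8 11 1 4 7 10 0]
Card 1 is at position 9.

Answer: 9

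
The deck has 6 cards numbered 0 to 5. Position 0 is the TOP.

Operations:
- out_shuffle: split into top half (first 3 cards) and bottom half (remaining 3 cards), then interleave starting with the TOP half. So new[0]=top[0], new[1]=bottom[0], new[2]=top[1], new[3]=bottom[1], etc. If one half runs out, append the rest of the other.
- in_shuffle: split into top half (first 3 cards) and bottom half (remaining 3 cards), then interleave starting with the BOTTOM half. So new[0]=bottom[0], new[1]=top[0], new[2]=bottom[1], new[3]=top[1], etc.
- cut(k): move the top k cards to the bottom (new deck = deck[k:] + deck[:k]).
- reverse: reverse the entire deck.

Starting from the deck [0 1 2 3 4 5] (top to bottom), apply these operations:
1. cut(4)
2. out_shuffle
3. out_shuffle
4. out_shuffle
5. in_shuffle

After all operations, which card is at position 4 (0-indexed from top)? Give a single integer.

Answer: 3

Derivation:
After op 1 (cut(4)): [4 5 0 1 2 3]
After op 2 (out_shuffle): [4 1 5 2 0 3]
After op 3 (out_shuffle): [4 2 1 0 5 3]
After op 4 (out_shuffle): [4 0 2 5 1 3]
After op 5 (in_shuffle): [5 4 1 0 3 2]
Position 4: card 3.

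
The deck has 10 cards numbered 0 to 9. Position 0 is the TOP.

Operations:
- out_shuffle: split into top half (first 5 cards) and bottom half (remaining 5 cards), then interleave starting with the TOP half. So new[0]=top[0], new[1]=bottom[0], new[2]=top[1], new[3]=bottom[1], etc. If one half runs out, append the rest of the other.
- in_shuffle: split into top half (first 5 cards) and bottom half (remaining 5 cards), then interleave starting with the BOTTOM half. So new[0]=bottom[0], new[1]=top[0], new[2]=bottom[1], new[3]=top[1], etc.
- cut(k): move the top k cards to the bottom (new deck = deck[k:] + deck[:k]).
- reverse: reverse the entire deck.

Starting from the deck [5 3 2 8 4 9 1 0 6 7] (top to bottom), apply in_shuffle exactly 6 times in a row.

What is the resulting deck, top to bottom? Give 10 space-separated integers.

Answer: 4 7 8 6 2 0 3 1 5 9

Derivation:
After op 1 (in_shuffle): [9 5 1 3 0 2 6 8 7 4]
After op 2 (in_shuffle): [2 9 6 5 8 1 7 3 4 0]
After op 3 (in_shuffle): [1 2 7 9 3 6 4 5 0 8]
After op 4 (in_shuffle): [6 1 4 2 5 7 0 9 8 3]
After op 5 (in_shuffle): [7 6 0 1 9 4 8 2 3 5]
After op 6 (in_shuffle): [4 7 8 6 2 0 3 1 5 9]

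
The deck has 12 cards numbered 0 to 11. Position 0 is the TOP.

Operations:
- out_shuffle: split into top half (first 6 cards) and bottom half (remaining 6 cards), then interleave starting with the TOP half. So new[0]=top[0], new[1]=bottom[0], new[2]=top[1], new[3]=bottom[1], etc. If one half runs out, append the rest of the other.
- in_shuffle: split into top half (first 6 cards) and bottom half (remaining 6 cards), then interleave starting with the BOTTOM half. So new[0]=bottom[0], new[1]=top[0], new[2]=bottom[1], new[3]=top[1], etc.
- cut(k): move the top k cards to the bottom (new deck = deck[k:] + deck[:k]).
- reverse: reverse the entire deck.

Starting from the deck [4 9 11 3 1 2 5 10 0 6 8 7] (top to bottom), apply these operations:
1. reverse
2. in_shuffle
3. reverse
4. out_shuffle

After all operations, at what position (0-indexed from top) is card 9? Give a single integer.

Answer: 6

Derivation:
After op 1 (reverse): [7 8 6 0 10 5 2 1 3 11 9 4]
After op 2 (in_shuffle): [2 7 1 8 3 6 11 0 9 10 4 5]
After op 3 (reverse): [5 4 10 9 0 11 6 3 8 1 7 2]
After op 4 (out_shuffle): [5 6 4 3 10 8 9 1 0 7 11 2]
Card 9 is at position 6.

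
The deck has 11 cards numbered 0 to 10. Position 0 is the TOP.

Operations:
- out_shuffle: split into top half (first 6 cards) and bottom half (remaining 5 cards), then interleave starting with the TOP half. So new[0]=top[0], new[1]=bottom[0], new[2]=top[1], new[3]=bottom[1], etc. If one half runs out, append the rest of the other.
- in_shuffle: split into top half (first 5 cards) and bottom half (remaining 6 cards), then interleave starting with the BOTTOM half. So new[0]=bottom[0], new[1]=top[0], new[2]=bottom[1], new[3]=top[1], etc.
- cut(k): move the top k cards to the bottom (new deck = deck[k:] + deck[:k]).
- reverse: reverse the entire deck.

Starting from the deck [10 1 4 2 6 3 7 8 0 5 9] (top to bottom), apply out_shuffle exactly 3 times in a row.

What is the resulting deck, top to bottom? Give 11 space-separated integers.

Answer: 10 8 2 9 7 4 5 3 1 0 6

Derivation:
After op 1 (out_shuffle): [10 7 1 8 4 0 2 5 6 9 3]
After op 2 (out_shuffle): [10 2 7 5 1 6 8 9 4 3 0]
After op 3 (out_shuffle): [10 8 2 9 7 4 5 3 1 0 6]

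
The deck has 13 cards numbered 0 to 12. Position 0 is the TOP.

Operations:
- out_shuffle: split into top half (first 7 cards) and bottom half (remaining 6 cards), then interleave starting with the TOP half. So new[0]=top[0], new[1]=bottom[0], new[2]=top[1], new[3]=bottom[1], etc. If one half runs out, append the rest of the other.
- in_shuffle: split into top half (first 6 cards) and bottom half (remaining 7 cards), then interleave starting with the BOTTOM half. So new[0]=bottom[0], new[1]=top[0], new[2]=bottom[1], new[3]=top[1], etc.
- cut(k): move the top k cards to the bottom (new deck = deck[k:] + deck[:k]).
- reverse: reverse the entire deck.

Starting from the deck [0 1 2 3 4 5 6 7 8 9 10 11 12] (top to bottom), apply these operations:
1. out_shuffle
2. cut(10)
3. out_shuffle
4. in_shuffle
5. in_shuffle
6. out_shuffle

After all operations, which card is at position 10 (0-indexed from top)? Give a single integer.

Answer: 10

Derivation:
After op 1 (out_shuffle): [0 7 1 8 2 9 3 10 4 11 5 12 6]
After op 2 (cut(10)): [5 12 6 0 7 1 8 2 9 3 10 4 11]
After op 3 (out_shuffle): [5 2 12 9 6 3 0 10 7 4 1 11 8]
After op 4 (in_shuffle): [0 5 10 2 7 12 4 9 1 6 11 3 8]
After op 5 (in_shuffle): [4 0 9 5 1 10 6 2 11 7 3 12 8]
After op 6 (out_shuffle): [4 2 0 11 9 7 5 3 1 12 10 8 6]
Position 10: card 10.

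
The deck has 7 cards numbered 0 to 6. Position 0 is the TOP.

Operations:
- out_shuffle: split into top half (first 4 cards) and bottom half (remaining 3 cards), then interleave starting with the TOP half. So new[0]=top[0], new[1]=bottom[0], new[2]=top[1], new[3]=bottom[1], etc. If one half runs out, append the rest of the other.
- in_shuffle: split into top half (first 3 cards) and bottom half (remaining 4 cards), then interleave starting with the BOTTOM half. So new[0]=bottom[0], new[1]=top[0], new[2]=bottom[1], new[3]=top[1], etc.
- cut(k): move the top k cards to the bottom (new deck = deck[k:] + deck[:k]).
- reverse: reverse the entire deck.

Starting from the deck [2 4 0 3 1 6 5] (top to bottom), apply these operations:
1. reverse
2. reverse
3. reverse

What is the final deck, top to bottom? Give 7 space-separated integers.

Answer: 5 6 1 3 0 4 2

Derivation:
After op 1 (reverse): [5 6 1 3 0 4 2]
After op 2 (reverse): [2 4 0 3 1 6 5]
After op 3 (reverse): [5 6 1 3 0 4 2]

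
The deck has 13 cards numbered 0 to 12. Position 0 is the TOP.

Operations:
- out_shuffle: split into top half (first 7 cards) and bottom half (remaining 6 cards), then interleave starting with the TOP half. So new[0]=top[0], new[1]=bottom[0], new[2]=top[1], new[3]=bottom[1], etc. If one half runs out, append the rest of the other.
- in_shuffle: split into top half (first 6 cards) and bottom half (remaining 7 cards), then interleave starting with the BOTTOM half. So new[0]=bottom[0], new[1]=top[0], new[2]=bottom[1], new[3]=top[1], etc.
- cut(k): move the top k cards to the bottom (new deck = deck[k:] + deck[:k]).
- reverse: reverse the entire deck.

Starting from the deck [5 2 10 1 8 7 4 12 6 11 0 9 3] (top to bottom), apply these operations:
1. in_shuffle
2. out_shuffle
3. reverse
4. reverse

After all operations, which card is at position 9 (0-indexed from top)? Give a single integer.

After op 1 (in_shuffle): [4 5 12 2 6 10 11 1 0 8 9 7 3]
After op 2 (out_shuffle): [4 1 5 0 12 8 2 9 6 7 10 3 11]
After op 3 (reverse): [11 3 10 7 6 9 2 8 12 0 5 1 4]
After op 4 (reverse): [4 1 5 0 12 8 2 9 6 7 10 3 11]
Position 9: card 7.

Answer: 7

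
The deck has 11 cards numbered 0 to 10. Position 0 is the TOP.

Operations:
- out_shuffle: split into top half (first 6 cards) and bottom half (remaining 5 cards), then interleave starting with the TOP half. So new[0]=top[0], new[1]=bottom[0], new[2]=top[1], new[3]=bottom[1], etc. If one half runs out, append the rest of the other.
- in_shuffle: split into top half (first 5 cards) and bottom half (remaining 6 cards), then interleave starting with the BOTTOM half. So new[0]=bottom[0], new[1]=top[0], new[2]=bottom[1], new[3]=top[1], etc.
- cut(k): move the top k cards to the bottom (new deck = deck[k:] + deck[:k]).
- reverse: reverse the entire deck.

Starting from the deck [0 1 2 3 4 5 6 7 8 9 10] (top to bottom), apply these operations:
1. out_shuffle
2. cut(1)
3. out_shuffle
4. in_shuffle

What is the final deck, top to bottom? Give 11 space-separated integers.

Answer: 10 6 2 9 5 1 8 4 0 7 3

Derivation:
After op 1 (out_shuffle): [0 6 1 7 2 8 3 9 4 10 5]
After op 2 (cut(1)): [6 1 7 2 8 3 9 4 10 5 0]
After op 3 (out_shuffle): [6 9 1 4 7 10 2 5 8 0 3]
After op 4 (in_shuffle): [10 6 2 9 5 1 8 4 0 7 3]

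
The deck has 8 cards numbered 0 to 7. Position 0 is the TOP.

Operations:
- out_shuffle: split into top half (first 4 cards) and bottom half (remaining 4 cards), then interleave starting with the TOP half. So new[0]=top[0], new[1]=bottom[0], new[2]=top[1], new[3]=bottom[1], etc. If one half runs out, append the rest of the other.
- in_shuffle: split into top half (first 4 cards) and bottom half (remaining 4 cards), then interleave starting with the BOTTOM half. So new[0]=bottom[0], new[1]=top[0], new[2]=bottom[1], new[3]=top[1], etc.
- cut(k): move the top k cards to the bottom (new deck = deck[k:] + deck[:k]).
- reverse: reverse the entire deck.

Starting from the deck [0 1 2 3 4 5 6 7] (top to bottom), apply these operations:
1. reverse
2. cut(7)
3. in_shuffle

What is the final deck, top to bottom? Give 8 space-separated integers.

After op 1 (reverse): [7 6 5 4 3 2 1 0]
After op 2 (cut(7)): [0 7 6 5 4 3 2 1]
After op 3 (in_shuffle): [4 0 3 7 2 6 1 5]

Answer: 4 0 3 7 2 6 1 5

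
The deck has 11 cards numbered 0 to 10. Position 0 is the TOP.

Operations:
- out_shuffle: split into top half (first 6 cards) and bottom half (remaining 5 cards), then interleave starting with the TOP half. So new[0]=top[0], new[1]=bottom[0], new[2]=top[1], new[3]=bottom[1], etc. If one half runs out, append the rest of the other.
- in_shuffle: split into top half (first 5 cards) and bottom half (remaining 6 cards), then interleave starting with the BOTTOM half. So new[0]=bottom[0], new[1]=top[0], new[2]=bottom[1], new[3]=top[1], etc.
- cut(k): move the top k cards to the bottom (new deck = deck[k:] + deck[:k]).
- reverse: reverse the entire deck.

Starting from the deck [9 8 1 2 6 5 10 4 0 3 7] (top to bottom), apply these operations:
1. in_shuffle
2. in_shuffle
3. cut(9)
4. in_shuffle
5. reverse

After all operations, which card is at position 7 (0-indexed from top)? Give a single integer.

After op 1 (in_shuffle): [5 9 10 8 4 1 0 2 3 6 7]
After op 2 (in_shuffle): [1 5 0 9 2 10 3 8 6 4 7]
After op 3 (cut(9)): [4 7 1 5 0 9 2 10 3 8 6]
After op 4 (in_shuffle): [9 4 2 7 10 1 3 5 8 0 6]
After op 5 (reverse): [6 0 8 5 3 1 10 7 2 4 9]
Position 7: card 7.

Answer: 7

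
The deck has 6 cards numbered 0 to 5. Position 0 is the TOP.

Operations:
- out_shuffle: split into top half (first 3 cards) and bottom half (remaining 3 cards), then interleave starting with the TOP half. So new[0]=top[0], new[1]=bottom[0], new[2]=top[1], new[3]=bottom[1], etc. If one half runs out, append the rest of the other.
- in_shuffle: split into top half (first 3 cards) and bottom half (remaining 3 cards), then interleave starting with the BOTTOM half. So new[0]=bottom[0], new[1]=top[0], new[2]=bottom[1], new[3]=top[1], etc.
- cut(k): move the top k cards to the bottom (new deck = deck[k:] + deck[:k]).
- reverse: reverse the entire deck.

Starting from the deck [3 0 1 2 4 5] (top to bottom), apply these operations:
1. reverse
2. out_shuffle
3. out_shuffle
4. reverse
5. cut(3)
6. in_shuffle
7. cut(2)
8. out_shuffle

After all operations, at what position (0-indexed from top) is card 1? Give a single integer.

After op 1 (reverse): [5 4 2 1 0 3]
After op 2 (out_shuffle): [5 1 4 0 2 3]
After op 3 (out_shuffle): [5 0 1 2 4 3]
After op 4 (reverse): [3 4 2 1 0 5]
After op 5 (cut(3)): [1 0 5 3 4 2]
After op 6 (in_shuffle): [3 1 4 0 2 5]
After op 7 (cut(2)): [4 0 2 5 3 1]
After op 8 (out_shuffle): [4 5 0 3 2 1]
Card 1 is at position 5.

Answer: 5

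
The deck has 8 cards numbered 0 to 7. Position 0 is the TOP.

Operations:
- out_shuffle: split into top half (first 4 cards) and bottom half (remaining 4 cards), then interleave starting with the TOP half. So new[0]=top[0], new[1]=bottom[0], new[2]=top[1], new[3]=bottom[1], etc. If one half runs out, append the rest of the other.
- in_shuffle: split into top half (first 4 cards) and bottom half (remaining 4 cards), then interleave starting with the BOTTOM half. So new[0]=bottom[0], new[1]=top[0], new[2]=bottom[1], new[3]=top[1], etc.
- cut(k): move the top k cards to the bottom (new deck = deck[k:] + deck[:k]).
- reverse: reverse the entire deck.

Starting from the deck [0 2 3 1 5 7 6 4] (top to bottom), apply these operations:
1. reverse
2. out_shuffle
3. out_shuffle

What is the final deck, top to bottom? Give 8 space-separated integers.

After op 1 (reverse): [4 6 7 5 1 3 2 0]
After op 2 (out_shuffle): [4 1 6 3 7 2 5 0]
After op 3 (out_shuffle): [4 7 1 2 6 5 3 0]

Answer: 4 7 1 2 6 5 3 0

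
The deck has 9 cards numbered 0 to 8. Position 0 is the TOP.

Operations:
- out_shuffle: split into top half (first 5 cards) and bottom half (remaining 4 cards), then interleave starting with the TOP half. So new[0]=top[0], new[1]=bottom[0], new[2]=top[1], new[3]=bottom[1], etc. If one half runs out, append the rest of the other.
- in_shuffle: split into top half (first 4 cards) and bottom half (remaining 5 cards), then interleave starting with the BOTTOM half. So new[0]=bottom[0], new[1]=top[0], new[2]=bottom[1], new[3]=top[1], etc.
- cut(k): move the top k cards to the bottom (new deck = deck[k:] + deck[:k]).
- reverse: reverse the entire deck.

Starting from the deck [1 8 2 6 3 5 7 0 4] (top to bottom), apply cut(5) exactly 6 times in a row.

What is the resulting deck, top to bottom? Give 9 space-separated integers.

Answer: 6 3 5 7 0 4 1 8 2

Derivation:
After op 1 (cut(5)): [5 7 0 4 1 8 2 6 3]
After op 2 (cut(5)): [8 2 6 3 5 7 0 4 1]
After op 3 (cut(5)): [7 0 4 1 8 2 6 3 5]
After op 4 (cut(5)): [2 6 3 5 7 0 4 1 8]
After op 5 (cut(5)): [0 4 1 8 2 6 3 5 7]
After op 6 (cut(5)): [6 3 5 7 0 4 1 8 2]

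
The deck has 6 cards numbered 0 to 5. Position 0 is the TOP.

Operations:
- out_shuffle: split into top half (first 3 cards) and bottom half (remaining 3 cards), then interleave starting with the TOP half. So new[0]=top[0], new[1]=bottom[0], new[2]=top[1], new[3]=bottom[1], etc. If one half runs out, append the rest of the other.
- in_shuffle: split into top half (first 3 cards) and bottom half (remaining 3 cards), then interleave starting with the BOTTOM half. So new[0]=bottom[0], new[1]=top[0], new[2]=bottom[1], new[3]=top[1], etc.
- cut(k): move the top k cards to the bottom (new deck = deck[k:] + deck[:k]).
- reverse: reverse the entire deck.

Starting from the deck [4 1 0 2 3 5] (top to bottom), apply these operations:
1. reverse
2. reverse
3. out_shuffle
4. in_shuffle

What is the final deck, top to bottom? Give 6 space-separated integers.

After op 1 (reverse): [5 3 2 0 1 4]
After op 2 (reverse): [4 1 0 2 3 5]
After op 3 (out_shuffle): [4 2 1 3 0 5]
After op 4 (in_shuffle): [3 4 0 2 5 1]

Answer: 3 4 0 2 5 1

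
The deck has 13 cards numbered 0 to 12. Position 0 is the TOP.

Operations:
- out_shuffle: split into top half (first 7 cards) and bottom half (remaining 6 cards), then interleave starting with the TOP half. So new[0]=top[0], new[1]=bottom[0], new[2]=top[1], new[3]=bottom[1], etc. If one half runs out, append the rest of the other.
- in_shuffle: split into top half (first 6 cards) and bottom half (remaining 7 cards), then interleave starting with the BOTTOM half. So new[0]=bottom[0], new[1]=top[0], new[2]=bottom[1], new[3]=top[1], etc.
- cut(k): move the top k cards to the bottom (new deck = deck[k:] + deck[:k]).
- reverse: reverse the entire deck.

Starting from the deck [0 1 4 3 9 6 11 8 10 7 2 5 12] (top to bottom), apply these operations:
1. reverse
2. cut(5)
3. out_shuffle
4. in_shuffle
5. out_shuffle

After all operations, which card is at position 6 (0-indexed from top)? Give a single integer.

After op 1 (reverse): [12 5 2 7 10 8 11 6 9 3 4 1 0]
After op 2 (cut(5)): [8 11 6 9 3 4 1 0 12 5 2 7 10]
After op 3 (out_shuffle): [8 0 11 12 6 5 9 2 3 7 4 10 1]
After op 4 (in_shuffle): [9 8 2 0 3 11 7 12 4 6 10 5 1]
After op 5 (out_shuffle): [9 12 8 4 2 6 0 10 3 5 11 1 7]
Position 6: card 0.

Answer: 0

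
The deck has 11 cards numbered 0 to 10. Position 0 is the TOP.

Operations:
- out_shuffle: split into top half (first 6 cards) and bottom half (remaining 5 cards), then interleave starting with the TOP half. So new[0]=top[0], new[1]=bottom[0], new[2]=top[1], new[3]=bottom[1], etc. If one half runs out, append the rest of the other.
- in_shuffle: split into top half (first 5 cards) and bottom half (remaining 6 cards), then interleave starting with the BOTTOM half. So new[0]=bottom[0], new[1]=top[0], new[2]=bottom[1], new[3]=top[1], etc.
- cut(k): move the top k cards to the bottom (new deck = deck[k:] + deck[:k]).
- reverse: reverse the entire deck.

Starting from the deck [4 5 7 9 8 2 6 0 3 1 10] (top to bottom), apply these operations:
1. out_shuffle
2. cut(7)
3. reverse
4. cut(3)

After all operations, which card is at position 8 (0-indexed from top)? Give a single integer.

Answer: 9

Derivation:
After op 1 (out_shuffle): [4 6 5 0 7 3 9 1 8 10 2]
After op 2 (cut(7)): [1 8 10 2 4 6 5 0 7 3 9]
After op 3 (reverse): [9 3 7 0 5 6 4 2 10 8 1]
After op 4 (cut(3)): [0 5 6 4 2 10 8 1 9 3 7]
Position 8: card 9.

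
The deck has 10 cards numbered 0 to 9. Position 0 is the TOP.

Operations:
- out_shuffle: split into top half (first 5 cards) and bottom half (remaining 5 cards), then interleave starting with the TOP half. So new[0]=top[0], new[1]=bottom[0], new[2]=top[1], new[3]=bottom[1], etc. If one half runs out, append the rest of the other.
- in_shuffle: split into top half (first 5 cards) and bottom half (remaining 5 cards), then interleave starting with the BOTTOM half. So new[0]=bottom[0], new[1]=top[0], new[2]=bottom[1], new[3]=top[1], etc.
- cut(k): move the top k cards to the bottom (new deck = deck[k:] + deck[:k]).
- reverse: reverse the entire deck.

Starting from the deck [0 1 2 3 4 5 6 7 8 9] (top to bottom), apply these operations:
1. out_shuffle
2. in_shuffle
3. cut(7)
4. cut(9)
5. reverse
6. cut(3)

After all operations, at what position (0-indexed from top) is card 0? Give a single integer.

After op 1 (out_shuffle): [0 5 1 6 2 7 3 8 4 9]
After op 2 (in_shuffle): [7 0 3 5 8 1 4 6 9 2]
After op 3 (cut(7)): [6 9 2 7 0 3 5 8 1 4]
After op 4 (cut(9)): [4 6 9 2 7 0 3 5 8 1]
After op 5 (reverse): [1 8 5 3 0 7 2 9 6 4]
After op 6 (cut(3)): [3 0 7 2 9 6 4 1 8 5]
Card 0 is at position 1.

Answer: 1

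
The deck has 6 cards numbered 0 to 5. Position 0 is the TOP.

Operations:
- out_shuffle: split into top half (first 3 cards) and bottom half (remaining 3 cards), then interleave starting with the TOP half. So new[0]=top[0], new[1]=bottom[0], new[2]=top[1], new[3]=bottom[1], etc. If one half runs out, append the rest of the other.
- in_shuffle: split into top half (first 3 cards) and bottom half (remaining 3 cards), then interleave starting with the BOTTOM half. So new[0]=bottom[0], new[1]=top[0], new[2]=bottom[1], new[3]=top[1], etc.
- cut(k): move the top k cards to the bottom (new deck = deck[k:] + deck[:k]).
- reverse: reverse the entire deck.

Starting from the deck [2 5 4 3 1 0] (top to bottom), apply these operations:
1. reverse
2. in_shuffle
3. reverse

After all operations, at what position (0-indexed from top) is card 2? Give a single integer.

Answer: 1

Derivation:
After op 1 (reverse): [0 1 3 4 5 2]
After op 2 (in_shuffle): [4 0 5 1 2 3]
After op 3 (reverse): [3 2 1 5 0 4]
Card 2 is at position 1.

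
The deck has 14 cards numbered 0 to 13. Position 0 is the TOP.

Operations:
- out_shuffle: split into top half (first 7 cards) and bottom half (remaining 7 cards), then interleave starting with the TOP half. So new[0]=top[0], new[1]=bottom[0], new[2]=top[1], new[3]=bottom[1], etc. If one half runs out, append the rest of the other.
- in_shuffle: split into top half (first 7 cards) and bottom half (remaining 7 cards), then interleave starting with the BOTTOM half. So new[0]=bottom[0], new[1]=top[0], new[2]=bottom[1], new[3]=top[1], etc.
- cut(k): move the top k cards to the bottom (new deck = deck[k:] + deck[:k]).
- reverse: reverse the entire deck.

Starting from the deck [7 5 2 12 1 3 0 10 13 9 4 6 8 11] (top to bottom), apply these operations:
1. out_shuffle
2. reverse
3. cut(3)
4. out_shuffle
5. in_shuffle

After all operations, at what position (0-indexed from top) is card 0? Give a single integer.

After op 1 (out_shuffle): [7 10 5 13 2 9 12 4 1 6 3 8 0 11]
After op 2 (reverse): [11 0 8 3 6 1 4 12 9 2 13 5 10 7]
After op 3 (cut(3)): [3 6 1 4 12 9 2 13 5 10 7 11 0 8]
After op 4 (out_shuffle): [3 13 6 5 1 10 4 7 12 11 9 0 2 8]
After op 5 (in_shuffle): [7 3 12 13 11 6 9 5 0 1 2 10 8 4]
Card 0 is at position 8.

Answer: 8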